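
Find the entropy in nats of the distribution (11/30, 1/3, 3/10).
1.0953 nats

Shannon entropy is H(X) = -Σ p(x) log p(x).

For P = (11/30, 1/3, 3/10):
H = -11/30 × log_e(11/30) -1/3 × log_e(1/3) -3/10 × log_e(3/10)
H = 1.0953 nats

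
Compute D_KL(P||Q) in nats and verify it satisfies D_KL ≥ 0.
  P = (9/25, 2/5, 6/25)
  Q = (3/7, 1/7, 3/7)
0.2099 nats

KL divergence satisfies the Gibbs inequality: D_KL(P||Q) ≥ 0 for all distributions P, Q.

D_KL(P||Q) = Σ p(x) log(p(x)/q(x))
Term by term:
  x=0: 9/25 × log_e[(9/25)/(3/7)] = -0.0628
  x=1: 2/5 × log_e[(2/5)/(1/7)] = 0.4118
  x=2: 6/25 × log_e[(6/25)/(3/7)] = -0.1392
D_KL(P||Q) = 0.2099 nats

D_KL(P||Q) = 0.2099 ≥ 0 ✓

This non-negativity is a fundamental property: relative entropy cannot be negative because it measures how different Q is from P.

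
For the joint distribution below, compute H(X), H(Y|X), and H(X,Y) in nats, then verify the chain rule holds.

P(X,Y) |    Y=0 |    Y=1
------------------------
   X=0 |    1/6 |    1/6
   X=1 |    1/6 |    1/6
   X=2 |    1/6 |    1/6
H(X,Y) = 1.7918, H(X) = 1.0986, H(Y|X) = 0.6931 (all in nats)

Chain rule: H(X,Y) = H(X) + H(Y|X)

Left side — joint entropy directly:
H(X,Y) = -Σ p(x,y) log p(x,y) = 1.7918 nats

Right side — compute H(Y|X) from the conditional distributions:
P(X) = (1/3, 1/3, 1/3), so H(X) = 1.0986 nats
H(Y|X) = Σ_x P(X=x) · H(Y|X=x):
  P(Y|X=0) = (1/2, 1/2), H(Y|X=0) = 0.6931, weight P(X=0) = 1/3
  P(Y|X=1) = (1/2, 1/2), H(Y|X=1) = 0.6931, weight P(X=1) = 1/3
  P(Y|X=2) = (1/2, 1/2), H(Y|X=2) = 0.6931, weight P(X=2) = 1/3
H(Y|X) = 0.6931 nats

H(X) + H(Y|X) = 1.0986 + 0.6931 = 1.7918 nats

Both sides equal 1.7918 nats. ✓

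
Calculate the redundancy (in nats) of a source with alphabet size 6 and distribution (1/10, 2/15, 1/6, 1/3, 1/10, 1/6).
0.0991 nats

Redundancy measures how far a source is from maximum entropy:
R = H_max - H(X)

Maximum entropy for 6 symbols: H_max = log_e(6) = 1.7918 nats
Actual entropy: H(X) = 1.6926 nats
Redundancy: R = 1.7918 - 1.6926 = 0.0991 nats

This redundancy represents potential for compression: the source could be compressed by 0.0991 nats per symbol.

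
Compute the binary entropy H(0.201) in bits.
0.7239 bits

The binary entropy function is:
H(p) = -p log(p) - (1-p) log(1-p)

H(0.201) = -0.201 × log_2(0.201) - 0.799 × log_2(0.799)
H(0.201) = 0.7239 bits

Note: Binary entropy is maximized at p=0.5 (H=1 bit) and minimized at p=0 or p=1 (H=0).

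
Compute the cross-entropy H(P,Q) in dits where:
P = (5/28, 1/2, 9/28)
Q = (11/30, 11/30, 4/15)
0.4802 dits

Cross-entropy: H(P,Q) = -Σ p(x) log q(x)

Alternatively: H(P,Q) = H(P) + D_KL(P||Q)
H(P) = 0.4426 dits
D_KL(P||Q) = 0.0376 dits

H(P,Q) = 0.4426 + 0.0376 = 0.4802 dits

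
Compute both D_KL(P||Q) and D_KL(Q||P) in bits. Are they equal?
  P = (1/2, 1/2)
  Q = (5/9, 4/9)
D_KL(P||Q) = 0.0090, D_KL(Q||P) = 0.0089

KL divergence is not symmetric: D_KL(P||Q) ≠ D_KL(Q||P) in general.

D_KL(P||Q) = 0.0090 bits
D_KL(Q||P) = 0.0089 bits

No, they are not equal!

This asymmetry is why KL divergence is not a true distance metric.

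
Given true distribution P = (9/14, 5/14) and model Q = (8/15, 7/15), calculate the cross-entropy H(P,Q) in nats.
0.6763 nats

Cross-entropy: H(P,Q) = -Σ p(x) log q(x)

Alternatively: H(P,Q) = H(P) + D_KL(P||Q)
H(P) = 0.6518 nats
D_KL(P||Q) = 0.0245 nats

H(P,Q) = 0.6518 + 0.0245 = 0.6763 nats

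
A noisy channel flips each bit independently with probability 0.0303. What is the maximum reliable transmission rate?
0.8041 bits

For a binary symmetric channel (BSC) with error probability p:
Capacity C = 1 - H(p) bits per symbol

where H(p) = -p log₂(p) - (1-p) log₂(1-p) is the binary entropy function.

H(0.0303) = 0.1959 bits
C = 1 - 0.1959 = 0.8041 bits per symbol

This means we can reliably transmit up to 0.8041 bits of information per channel use.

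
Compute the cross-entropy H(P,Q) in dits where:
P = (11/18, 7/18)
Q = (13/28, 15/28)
0.3090 dits

Cross-entropy: H(P,Q) = -Σ p(x) log q(x)

Alternatively: H(P,Q) = H(P) + D_KL(P||Q)
H(P) = 0.2902 dits
D_KL(P||Q) = 0.0188 dits

H(P,Q) = 0.2902 + 0.0188 = 0.3090 dits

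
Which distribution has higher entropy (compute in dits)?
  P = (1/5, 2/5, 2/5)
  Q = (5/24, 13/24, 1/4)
P

Computing entropies in dits:
H(P) = 0.4581
H(Q) = 0.4367

Distribution P has higher entropy.

Intuition: The distribution closer to uniform (more spread out) has higher entropy.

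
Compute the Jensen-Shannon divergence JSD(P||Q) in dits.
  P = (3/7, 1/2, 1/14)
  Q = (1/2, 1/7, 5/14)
0.0460 dits

Jensen-Shannon divergence is:
JSD(P||Q) = 0.5 × D_KL(P||M) + 0.5 × D_KL(Q||M)
where M = 0.5 × (P + Q) is the mixture distribution.

M = 0.5 × (3/7, 1/2, 1/14) + 0.5 × (1/2, 1/7, 5/14) = (13/28, 9/28, 3/14)

D_KL(P||M) = 0.0470 dits
D_KL(Q||M) = 0.0450 dits

JSD(P||Q) = 0.5 × 0.0470 + 0.5 × 0.0450 = 0.0460 dits

Unlike KL divergence, JSD is symmetric and bounded: 0 ≤ JSD ≤ log(2).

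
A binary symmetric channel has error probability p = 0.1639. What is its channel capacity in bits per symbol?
0.3564 bits

For a binary symmetric channel (BSC) with error probability p:
Capacity C = 1 - H(p) bits per symbol

where H(p) = -p log₂(p) - (1-p) log₂(1-p) is the binary entropy function.

H(0.1639) = 0.6436 bits
C = 1 - 0.6436 = 0.3564 bits per symbol

This means we can reliably transmit up to 0.3564 bits of information per channel use.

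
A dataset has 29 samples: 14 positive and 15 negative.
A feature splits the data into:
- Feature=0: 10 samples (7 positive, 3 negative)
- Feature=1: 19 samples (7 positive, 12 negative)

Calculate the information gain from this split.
0.0732 bits

Information Gain = H(Y) - H(Y|Feature)

Before split:
P(positive) = 14/29 = 0.4828
H(Y) = 0.9991 bits

After split:
Feature=0: H = 0.8813 bits (weight = 10/29)
Feature=1: H = 0.9495 bits (weight = 19/29)
H(Y|Feature) = (10/29)×0.8813 + (19/29)×0.9495 = 0.9259 bits

Information Gain = 0.9991 - 0.9259 = 0.0732 bits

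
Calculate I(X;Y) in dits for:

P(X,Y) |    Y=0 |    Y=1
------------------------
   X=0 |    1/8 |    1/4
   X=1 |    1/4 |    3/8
0.0010 dits

Mutual information: I(X;Y) = H(X) + H(Y) - H(X,Y)

Marginals:
P(X) = (3/8, 5/8), H(X) = 0.2873 dits
P(Y) = (3/8, 5/8), H(Y) = 0.2873 dits

Joint entropy: H(X,Y) = 0.5737 dits

I(X;Y) = 0.2873 + 0.2873 - 0.5737 = 0.0010 dits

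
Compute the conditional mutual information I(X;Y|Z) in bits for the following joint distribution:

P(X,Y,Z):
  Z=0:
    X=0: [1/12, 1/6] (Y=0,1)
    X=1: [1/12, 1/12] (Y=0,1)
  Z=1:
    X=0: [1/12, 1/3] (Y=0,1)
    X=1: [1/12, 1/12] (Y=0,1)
0.0443 bits

Conditional mutual information: I(X;Y|Z) = H(X|Z) + H(Y|Z) - H(X,Y|Z)

H(Z) = 0.9799
H(X,Z) = 1.8879 → H(X|Z) = 0.9080
H(Y,Z) = 1.8879 → H(Y|Z) = 0.9080
H(X,Y,Z) = 2.7516 → H(X,Y|Z) = 1.7718

I(X;Y|Z) = 0.9080 + 0.9080 - 1.7718 = 0.0443 bits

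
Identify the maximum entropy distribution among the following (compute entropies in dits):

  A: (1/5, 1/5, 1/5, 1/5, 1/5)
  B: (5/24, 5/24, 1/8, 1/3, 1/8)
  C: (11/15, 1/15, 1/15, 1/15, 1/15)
A

For a discrete distribution over n outcomes, entropy is maximized by the uniform distribution.

Computing entropies:
H(A) = 0.6990 dits
H(B) = 0.6687 dits
H(C) = 0.4124 dits

The uniform distribution (where all probabilities equal 1/5) achieves the maximum entropy of log_10(5) = 0.6990 dits.

Distribution A has the highest entropy.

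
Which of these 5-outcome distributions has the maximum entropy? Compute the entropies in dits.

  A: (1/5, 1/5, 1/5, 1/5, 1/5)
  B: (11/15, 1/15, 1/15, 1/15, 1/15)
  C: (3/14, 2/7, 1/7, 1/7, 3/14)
A

For a discrete distribution over n outcomes, entropy is maximized by the uniform distribution.

Computing entropies:
H(A) = 0.6990 dits
H(B) = 0.4124 dits
H(C) = 0.6836 dits

The uniform distribution (where all probabilities equal 1/5) achieves the maximum entropy of log_10(5) = 0.6990 dits.

Distribution A has the highest entropy.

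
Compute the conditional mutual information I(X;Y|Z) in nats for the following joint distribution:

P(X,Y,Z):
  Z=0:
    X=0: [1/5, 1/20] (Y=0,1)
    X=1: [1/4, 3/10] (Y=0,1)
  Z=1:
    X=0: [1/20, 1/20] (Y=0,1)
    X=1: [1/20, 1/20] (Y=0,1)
0.0442 nats

Conditional mutual information: I(X;Y|Z) = H(X|Z) + H(Y|Z) - H(X,Y|Z)

H(Z) = 0.5004
H(X,Z) = 1.1359 → H(X|Z) = 0.6355
H(Y,Z) = 1.1873 → H(Y|Z) = 0.6869
H(X,Y,Z) = 1.7786 → H(X,Y|Z) = 1.2782

I(X;Y|Z) = 0.6355 + 0.6869 - 1.2782 = 0.0442 nats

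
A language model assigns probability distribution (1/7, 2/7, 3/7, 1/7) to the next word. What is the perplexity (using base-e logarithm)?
3.5860

Perplexity is e^H (or exp(H) for natural log).

First, H = -Σ p log p = 1.2770 nats
Perplexity = e^1.2770 = 3.5860

Interpretation: The model's uncertainty is equivalent to choosing uniformly among 3.6 options.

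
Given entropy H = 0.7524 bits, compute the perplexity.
1.6846

Perplexity is 2^H (or exp(H) for natural log).

H = 0.7524 bits
Perplexity = 2^0.7524 = 1.6846

Interpretation: The model's uncertainty is equivalent to choosing uniformly among 1.7 options.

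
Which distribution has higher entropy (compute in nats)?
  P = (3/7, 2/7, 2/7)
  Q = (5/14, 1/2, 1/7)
P

Computing entropies in nats:
H(P) = 1.0790
H(Q) = 0.9923

Distribution P has higher entropy.

Intuition: The distribution closer to uniform (more spread out) has higher entropy.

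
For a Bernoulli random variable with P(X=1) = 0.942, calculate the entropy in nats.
0.2214 nats

The binary entropy function is:
H(p) = -p log(p) - (1-p) log(1-p)

H(0.942) = -0.942 × log_e(0.942) - 0.058 × log_e(0.058)
H(0.942) = 0.2214 nats

Note: Binary entropy is maximized at p=0.5 (H=1 bit) and minimized at p=0 or p=1 (H=0).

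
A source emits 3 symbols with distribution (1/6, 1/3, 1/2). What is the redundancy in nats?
0.0872 nats

Redundancy measures how far a source is from maximum entropy:
R = H_max - H(X)

Maximum entropy for 3 symbols: H_max = log_e(3) = 1.0986 nats
Actual entropy: H(X) = 1.0114 nats
Redundancy: R = 1.0986 - 1.0114 = 0.0872 nats

This redundancy represents potential for compression: the source could be compressed by 0.0872 nats per symbol.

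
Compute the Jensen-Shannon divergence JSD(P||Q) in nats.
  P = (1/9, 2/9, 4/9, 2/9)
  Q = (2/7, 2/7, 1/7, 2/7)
0.0645 nats

Jensen-Shannon divergence is:
JSD(P||Q) = 0.5 × D_KL(P||M) + 0.5 × D_KL(Q||M)
where M = 0.5 × (P + Q) is the mixture distribution.

M = 0.5 × (1/9, 2/9, 4/9, 2/9) + 0.5 × (2/7, 2/7, 1/7, 2/7) = (0.198413, 0.253968, 0.293651, 0.253968)

D_KL(P||M) = 0.0604 nats
D_KL(Q||M) = 0.0686 nats

JSD(P||Q) = 0.5 × 0.0604 + 0.5 × 0.0686 = 0.0645 nats

Unlike KL divergence, JSD is symmetric and bounded: 0 ≤ JSD ≤ log(2).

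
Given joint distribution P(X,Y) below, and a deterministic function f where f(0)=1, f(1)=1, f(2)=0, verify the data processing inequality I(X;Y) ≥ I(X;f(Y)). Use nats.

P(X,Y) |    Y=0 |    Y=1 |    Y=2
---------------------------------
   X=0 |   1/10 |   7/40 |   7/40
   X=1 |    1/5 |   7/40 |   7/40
I(X;Y) = 0.0120, I(X;f(Y)) = 0.0027, inequality holds: 0.0120 ≥ 0.0027

Data Processing Inequality: For any Markov chain X → Y → Z, we have I(X;Y) ≥ I(X;Z).

Here Z = f(Y) is a deterministic function of Y, forming X → Y → Z.

Original I(X;Y) = 0.0120 nats

After applying f:
P(X,Z) where Z=f(Y):
- P(X,Z=0) = P(X,Y=2)
- P(X,Z=1) = P(X,Y=0) + P(X,Y=1)

I(X;Z) = I(X;f(Y)) = 0.0027 nats

Verification: 0.0120 ≥ 0.0027 ✓

Information cannot be created by processing; the function f can only lose information about X.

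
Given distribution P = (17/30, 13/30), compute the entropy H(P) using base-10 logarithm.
0.2972 dits

Shannon entropy is H(X) = -Σ p(x) log p(x).

For P = (17/30, 13/30):
H = -17/30 × log_10(17/30) -13/30 × log_10(13/30)
H = 0.2972 dits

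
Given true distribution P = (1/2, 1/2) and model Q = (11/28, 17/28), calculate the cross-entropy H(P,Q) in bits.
1.0339 bits

Cross-entropy: H(P,Q) = -Σ p(x) log q(x)

Alternatively: H(P,Q) = H(P) + D_KL(P||Q)
H(P) = 1.0000 bits
D_KL(P||Q) = 0.0339 bits

H(P,Q) = 1.0000 + 0.0339 = 1.0339 bits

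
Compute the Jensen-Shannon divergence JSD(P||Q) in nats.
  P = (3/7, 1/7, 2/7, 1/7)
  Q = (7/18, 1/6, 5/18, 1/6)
0.0014 nats

Jensen-Shannon divergence is:
JSD(P||Q) = 0.5 × D_KL(P||M) + 0.5 × D_KL(Q||M)
where M = 0.5 × (P + Q) is the mixture distribution.

M = 0.5 × (3/7, 1/7, 2/7, 1/7) + 0.5 × (7/18, 1/6, 5/18, 1/6) = (0.40873, 0.154762, 0.281746, 0.154762)

D_KL(P||M) = 0.0014 nats
D_KL(Q||M) = 0.0014 nats

JSD(P||Q) = 0.5 × 0.0014 + 0.5 × 0.0014 = 0.0014 nats

Unlike KL divergence, JSD is symmetric and bounded: 0 ≤ JSD ≤ log(2).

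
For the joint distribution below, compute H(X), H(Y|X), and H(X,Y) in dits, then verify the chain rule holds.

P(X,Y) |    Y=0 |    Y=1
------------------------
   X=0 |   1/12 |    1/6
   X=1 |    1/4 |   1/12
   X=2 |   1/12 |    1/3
H(X,Y) = 0.7090, H(X) = 0.4680, H(Y|X) = 0.2411 (all in dits)

Chain rule: H(X,Y) = H(X) + H(Y|X)

Left side — joint entropy directly:
H(X,Y) = -Σ p(x,y) log p(x,y) = 0.7090 dits

Right side — compute H(Y|X) from the conditional distributions:
P(X) = (1/4, 1/3, 5/12), so H(X) = 0.4680 dits
H(Y|X) = Σ_x P(X=x) · H(Y|X=x):
  P(Y|X=0) = (1/3, 2/3), H(Y|X=0) = 0.2764, weight P(X=0) = 1/4
  P(Y|X=1) = (3/4, 1/4), H(Y|X=1) = 0.2442, weight P(X=1) = 1/3
  P(Y|X=2) = (1/5, 4/5), H(Y|X=2) = 0.2173, weight P(X=2) = 5/12
H(Y|X) = 0.2411 dits

H(X) + H(Y|X) = 0.4680 + 0.2411 = 0.7090 dits

Both sides equal 0.7090 dits. ✓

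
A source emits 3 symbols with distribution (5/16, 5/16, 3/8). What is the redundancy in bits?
0.0055 bits

Redundancy measures how far a source is from maximum entropy:
R = H_max - H(X)

Maximum entropy for 3 symbols: H_max = log_2(3) = 1.5850 bits
Actual entropy: H(X) = 1.5794 bits
Redundancy: R = 1.5850 - 1.5794 = 0.0055 bits

This redundancy represents potential for compression: the source could be compressed by 0.0055 bits per symbol.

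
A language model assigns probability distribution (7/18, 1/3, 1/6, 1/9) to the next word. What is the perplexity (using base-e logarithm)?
3.5832

Perplexity is e^H (or exp(H) for natural log).

First, H = -Σ p log p = 1.2763 nats
Perplexity = e^1.2763 = 3.5832

Interpretation: The model's uncertainty is equivalent to choosing uniformly among 3.6 options.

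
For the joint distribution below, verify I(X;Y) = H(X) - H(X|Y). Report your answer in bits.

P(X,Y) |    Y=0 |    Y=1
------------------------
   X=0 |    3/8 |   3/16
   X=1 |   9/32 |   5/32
I(X;Y) = 0.0004 bits

Mutual information has multiple equivalent forms:
- I(X;Y) = H(X) - H(X|Y)
- I(X;Y) = H(Y) - H(Y|X)
- I(X;Y) = H(X) + H(Y) - H(X,Y)

Computing all quantities:
H(X) = 0.9887, H(Y) = 0.9284, H(X,Y) = 1.9166
H(X|Y) = 0.9883, H(Y|X) = 0.9279

Verification:
H(X) - H(X|Y) = 0.9887 - 0.9883 = 0.0004
H(Y) - H(Y|X) = 0.9284 - 0.9279 = 0.0004
H(X) + H(Y) - H(X,Y) = 0.9887 + 0.9284 - 1.9166 = 0.0004

All forms give I(X;Y) = 0.0004 bits. ✓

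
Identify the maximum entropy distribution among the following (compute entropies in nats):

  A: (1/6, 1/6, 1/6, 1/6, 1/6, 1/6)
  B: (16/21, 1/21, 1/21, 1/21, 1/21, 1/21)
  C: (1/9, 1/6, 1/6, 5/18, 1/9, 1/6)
A

For a discrete distribution over n outcomes, entropy is maximized by the uniform distribution.

Computing entropies:
H(A) = 1.7918 nats
H(B) = 0.9321 nats
H(C) = 1.7400 nats

The uniform distribution (where all probabilities equal 1/6) achieves the maximum entropy of log_e(6) = 1.7918 nats.

Distribution A has the highest entropy.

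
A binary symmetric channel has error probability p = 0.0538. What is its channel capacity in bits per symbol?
0.6977 bits

For a binary symmetric channel (BSC) with error probability p:
Capacity C = 1 - H(p) bits per symbol

where H(p) = -p log₂(p) - (1-p) log₂(1-p) is the binary entropy function.

H(0.0538) = 0.3023 bits
C = 1 - 0.3023 = 0.6977 bits per symbol

This means we can reliably transmit up to 0.6977 bits of information per channel use.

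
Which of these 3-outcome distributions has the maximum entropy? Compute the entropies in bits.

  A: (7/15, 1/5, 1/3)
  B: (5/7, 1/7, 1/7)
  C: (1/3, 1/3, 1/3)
C

For a discrete distribution over n outcomes, entropy is maximized by the uniform distribution.

Computing entropies:
H(A) = 1.5058 bits
H(B) = 1.1488 bits
H(C) = 1.5850 bits

The uniform distribution (where all probabilities equal 1/3) achieves the maximum entropy of log_2(3) = 1.5850 bits.

Distribution C has the highest entropy.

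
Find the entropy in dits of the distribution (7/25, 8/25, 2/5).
0.4723 dits

Shannon entropy is H(X) = -Σ p(x) log p(x).

For P = (7/25, 8/25, 2/5):
H = -7/25 × log_10(7/25) -8/25 × log_10(8/25) -2/5 × log_10(2/5)
H = 0.4723 dits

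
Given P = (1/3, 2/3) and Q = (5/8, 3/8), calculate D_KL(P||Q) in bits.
0.2511 bits

KL divergence: D_KL(P||Q) = Σ p(x) log(p(x)/q(x))

Computing term by term:
  x=0: 1/3 × log_2[(1/3)/(5/8)] = 1/3 × -0.9069 = -0.3023
  x=1: 2/3 × log_2[(2/3)/(3/8)] = 2/3 × 0.8301 = 0.5534

D_KL(P||Q) = 0.2511 bits

Note: KL divergence is always non-negative and equals 0 iff P = Q.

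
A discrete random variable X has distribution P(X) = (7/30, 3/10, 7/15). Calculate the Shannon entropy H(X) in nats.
1.0564 nats

Shannon entropy is H(X) = -Σ p(x) log p(x).

For P = (7/30, 3/10, 7/15):
H = -7/30 × log_e(7/30) -3/10 × log_e(3/10) -7/15 × log_e(7/15)
H = 1.0564 nats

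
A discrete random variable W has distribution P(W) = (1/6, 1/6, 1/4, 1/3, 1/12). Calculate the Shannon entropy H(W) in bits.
2.1887 bits

Shannon entropy is H(X) = -Σ p(x) log p(x).

For P = (1/6, 1/6, 1/4, 1/3, 1/12):
H = -1/6 × log_2(1/6) -1/6 × log_2(1/6) -1/4 × log_2(1/4) -1/3 × log_2(1/3) -1/12 × log_2(1/12)
H = 2.1887 bits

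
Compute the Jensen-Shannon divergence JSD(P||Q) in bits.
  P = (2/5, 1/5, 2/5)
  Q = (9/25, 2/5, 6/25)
0.0399 bits

Jensen-Shannon divergence is:
JSD(P||Q) = 0.5 × D_KL(P||M) + 0.5 × D_KL(Q||M)
where M = 0.5 × (P + Q) is the mixture distribution.

M = 0.5 × (2/5, 1/5, 2/5) + 0.5 × (9/25, 2/5, 6/25) = (0.38, 3/10, 8/25)

D_KL(P||M) = 0.0414 bits
D_KL(Q||M) = 0.0383 bits

JSD(P||Q) = 0.5 × 0.0414 + 0.5 × 0.0383 = 0.0399 bits

Unlike KL divergence, JSD is symmetric and bounded: 0 ≤ JSD ≤ log(2).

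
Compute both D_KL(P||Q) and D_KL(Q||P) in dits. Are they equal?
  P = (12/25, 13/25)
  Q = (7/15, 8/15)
D_KL(P||Q) = 0.0002, D_KL(Q||P) = 0.0002

KL divergence is not symmetric: D_KL(P||Q) ≠ D_KL(Q||P) in general.

D_KL(P||Q) = 0.0002 dits
D_KL(Q||P) = 0.0002 dits

In this case they happen to be equal (to 4 decimal places).

This asymmetry is why KL divergence is not a true distance metric.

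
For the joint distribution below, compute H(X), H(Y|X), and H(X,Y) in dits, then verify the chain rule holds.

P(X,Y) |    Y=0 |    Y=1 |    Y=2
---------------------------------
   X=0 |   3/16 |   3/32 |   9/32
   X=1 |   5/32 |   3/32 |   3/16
H(X,Y) = 0.7463, H(X) = 0.2976, H(Y|X) = 0.4487 (all in dits)

Chain rule: H(X,Y) = H(X) + H(Y|X)

Left side — joint entropy directly:
H(X,Y) = -Σ p(x,y) log p(x,y) = 0.7463 dits

Right side — compute H(Y|X) from the conditional distributions:
P(X) = (9/16, 7/16), so H(X) = 0.2976 dits
H(Y|X) = Σ_x P(X=x) · H(Y|X=x):
  P(Y|X=0) = (1/3, 1/6, 1/2), H(Y|X=0) = 0.4392, weight P(X=0) = 9/16
  P(Y|X=1) = (5/14, 3/14, 3/7), H(Y|X=1) = 0.4608, weight P(X=1) = 7/16
H(Y|X) = 0.4487 dits

H(X) + H(Y|X) = 0.2976 + 0.4487 = 0.7463 dits

Both sides equal 0.7463 dits. ✓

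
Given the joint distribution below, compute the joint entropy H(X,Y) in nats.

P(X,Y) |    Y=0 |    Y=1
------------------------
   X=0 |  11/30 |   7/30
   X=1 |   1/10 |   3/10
1.2989 nats

Joint entropy is H(X,Y) = -Σ_{x,y} p(x,y) log p(x,y).

Summing over all non-zero entries:
H(X,Y) = -[11/30·log_e(11/30) + 7/30·log_e(7/30) + 1/10·log_e(1/10) + 3/10·log_e(3/10)]
H(X,Y) = 1.2989 nats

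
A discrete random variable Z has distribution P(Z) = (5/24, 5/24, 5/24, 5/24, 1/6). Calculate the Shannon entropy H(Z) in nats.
1.6058 nats

Shannon entropy is H(X) = -Σ p(x) log p(x).

For P = (5/24, 5/24, 5/24, 5/24, 1/6):
H = -5/24 × log_e(5/24) -5/24 × log_e(5/24) -5/24 × log_e(5/24) -5/24 × log_e(5/24) -1/6 × log_e(1/6)
H = 1.6058 nats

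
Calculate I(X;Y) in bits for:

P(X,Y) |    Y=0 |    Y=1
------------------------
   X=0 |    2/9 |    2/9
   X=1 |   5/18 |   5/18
0.0000 bits

Mutual information: I(X;Y) = H(X) + H(Y) - H(X,Y)

Marginals:
P(X) = (4/9, 5/9), H(X) = 0.9911 bits
P(Y) = (1/2, 1/2), H(Y) = 1.0000 bits

Joint entropy: H(X,Y) = 1.9911 bits

I(X;Y) = 0.9911 + 1.0000 - 1.9911 = 0.0000 bits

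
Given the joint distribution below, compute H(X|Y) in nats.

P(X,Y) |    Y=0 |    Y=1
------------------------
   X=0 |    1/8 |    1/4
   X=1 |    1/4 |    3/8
0.6593 nats

Using the chain rule: H(X|Y) = H(X,Y) - H(Y)

First, compute H(X,Y) = 1.3209 nats

Marginal P(Y) = (3/8, 5/8)
H(Y) = 0.6616 nats

H(X|Y) = H(X,Y) - H(Y) = 1.3209 - 0.6616 = 0.6593 nats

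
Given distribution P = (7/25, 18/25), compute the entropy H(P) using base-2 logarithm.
0.8555 bits

Shannon entropy is H(X) = -Σ p(x) log p(x).

For P = (7/25, 18/25):
H = -7/25 × log_2(7/25) -18/25 × log_2(18/25)
H = 0.8555 bits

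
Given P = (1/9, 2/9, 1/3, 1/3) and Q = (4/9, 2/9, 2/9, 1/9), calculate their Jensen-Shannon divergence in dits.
0.0383 dits

Jensen-Shannon divergence is:
JSD(P||Q) = 0.5 × D_KL(P||M) + 0.5 × D_KL(Q||M)
where M = 0.5 × (P + Q) is the mixture distribution.

M = 0.5 × (1/9, 2/9, 1/3, 1/3) + 0.5 × (4/9, 2/9, 2/9, 1/9) = (5/18, 2/9, 5/18, 2/9)

D_KL(P||M) = 0.0409 dits
D_KL(Q||M) = 0.0357 dits

JSD(P||Q) = 0.5 × 0.0409 + 0.5 × 0.0357 = 0.0383 dits

Unlike KL divergence, JSD is symmetric and bounded: 0 ≤ JSD ≤ log(2).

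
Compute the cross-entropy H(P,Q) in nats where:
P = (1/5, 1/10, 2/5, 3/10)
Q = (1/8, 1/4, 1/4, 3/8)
1.4033 nats

Cross-entropy: H(P,Q) = -Σ p(x) log q(x)

Alternatively: H(P,Q) = H(P) + D_KL(P||Q)
H(P) = 1.2799 nats
D_KL(P||Q) = 0.1234 nats

H(P,Q) = 1.2799 + 0.1234 = 1.4033 nats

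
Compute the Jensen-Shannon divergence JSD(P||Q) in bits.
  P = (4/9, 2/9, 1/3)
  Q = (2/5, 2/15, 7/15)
0.0170 bits

Jensen-Shannon divergence is:
JSD(P||Q) = 0.5 × D_KL(P||M) + 0.5 × D_KL(Q||M)
where M = 0.5 × (P + Q) is the mixture distribution.

M = 0.5 × (4/9, 2/9, 1/3) + 0.5 × (2/5, 2/15, 7/15) = (0.422222, 0.177778, 2/5)

D_KL(P||M) = 0.0168 bits
D_KL(Q||M) = 0.0172 bits

JSD(P||Q) = 0.5 × 0.0168 + 0.5 × 0.0172 = 0.0170 bits

Unlike KL divergence, JSD is symmetric and bounded: 0 ≤ JSD ≤ log(2).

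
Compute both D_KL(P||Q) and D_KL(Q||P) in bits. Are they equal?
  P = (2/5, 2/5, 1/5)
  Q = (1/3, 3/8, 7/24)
D_KL(P||Q) = 0.0336, D_KL(Q||P) = 0.0362

KL divergence is not symmetric: D_KL(P||Q) ≠ D_KL(Q||P) in general.

D_KL(P||Q) = 0.0336 bits
D_KL(Q||P) = 0.0362 bits

No, they are not equal!

This asymmetry is why KL divergence is not a true distance metric.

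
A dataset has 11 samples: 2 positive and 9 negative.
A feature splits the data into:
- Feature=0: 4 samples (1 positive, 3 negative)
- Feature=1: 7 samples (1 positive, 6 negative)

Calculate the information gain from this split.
0.0125 bits

Information Gain = H(Y) - H(Y|Feature)

Before split:
P(positive) = 2/11 = 0.1818
H(Y) = 0.6840 bits

After split:
Feature=0: H = 0.8113 bits (weight = 4/11)
Feature=1: H = 0.5917 bits (weight = 7/11)
H(Y|Feature) = (4/11)×0.8113 + (7/11)×0.5917 = 0.6715 bits

Information Gain = 0.6840 - 0.6715 = 0.0125 bits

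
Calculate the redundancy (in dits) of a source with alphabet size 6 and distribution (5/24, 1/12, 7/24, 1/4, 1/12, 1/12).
0.0598 dits

Redundancy measures how far a source is from maximum entropy:
R = H_max - H(X)

Maximum entropy for 6 symbols: H_max = log_10(6) = 0.7782 dits
Actual entropy: H(X) = 0.7183 dits
Redundancy: R = 0.7782 - 0.7183 = 0.0598 dits

This redundancy represents potential for compression: the source could be compressed by 0.0598 dits per symbol.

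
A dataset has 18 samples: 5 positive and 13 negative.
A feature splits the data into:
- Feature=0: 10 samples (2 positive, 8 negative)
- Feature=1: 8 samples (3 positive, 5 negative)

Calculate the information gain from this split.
0.0271 bits

Information Gain = H(Y) - H(Y|Feature)

Before split:
P(positive) = 5/18 = 0.2778
H(Y) = 0.8524 bits

After split:
Feature=0: H = 0.7219 bits (weight = 10/18)
Feature=1: H = 0.9544 bits (weight = 8/18)
H(Y|Feature) = (10/18)×0.7219 + (8/18)×0.9544 = 0.8253 bits

Information Gain = 0.8524 - 0.8253 = 0.0271 bits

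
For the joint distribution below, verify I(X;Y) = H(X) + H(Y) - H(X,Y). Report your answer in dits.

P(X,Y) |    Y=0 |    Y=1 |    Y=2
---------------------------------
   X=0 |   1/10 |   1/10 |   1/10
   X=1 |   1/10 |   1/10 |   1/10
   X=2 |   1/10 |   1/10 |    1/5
I(X;Y) = 0.0060 dits

Mutual information has multiple equivalent forms:
- I(X;Y) = H(X) - H(X|Y)
- I(X;Y) = H(Y) - H(Y|X)
- I(X;Y) = H(X) + H(Y) - H(X,Y)

Computing all quantities:
H(X) = 0.4729, H(Y) = 0.4729, H(X,Y) = 0.9398
H(X|Y) = 0.4669, H(Y|X) = 0.4669

Verification:
H(X) - H(X|Y) = 0.4729 - 0.4669 = 0.0060
H(Y) - H(Y|X) = 0.4729 - 0.4669 = 0.0060
H(X) + H(Y) - H(X,Y) = 0.4729 + 0.4729 - 0.9398 = 0.0060

All forms give I(X;Y) = 0.0060 dits. ✓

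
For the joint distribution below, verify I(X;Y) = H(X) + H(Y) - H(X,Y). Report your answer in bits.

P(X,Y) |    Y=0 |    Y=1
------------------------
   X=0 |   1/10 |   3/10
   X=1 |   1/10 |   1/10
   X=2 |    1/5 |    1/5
I(X;Y) = 0.0464 bits

Mutual information has multiple equivalent forms:
- I(X;Y) = H(X) - H(X|Y)
- I(X;Y) = H(Y) - H(Y|X)
- I(X;Y) = H(X) + H(Y) - H(X,Y)

Computing all quantities:
H(X) = 1.5219, H(Y) = 0.9710, H(X,Y) = 2.4464
H(X|Y) = 1.4755, H(Y|X) = 0.9245

Verification:
H(X) - H(X|Y) = 1.5219 - 1.4755 = 0.0464
H(Y) - H(Y|X) = 0.9710 - 0.9245 = 0.0464
H(X) + H(Y) - H(X,Y) = 1.5219 + 0.9710 - 2.4464 = 0.0464

All forms give I(X;Y) = 0.0464 bits. ✓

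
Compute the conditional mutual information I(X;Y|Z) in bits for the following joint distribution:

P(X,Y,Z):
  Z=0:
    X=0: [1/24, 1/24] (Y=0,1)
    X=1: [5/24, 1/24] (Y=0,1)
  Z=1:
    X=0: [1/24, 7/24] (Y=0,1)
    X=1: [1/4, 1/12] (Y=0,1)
0.2321 bits

Conditional mutual information: I(X;Y|Z) = H(X|Z) + H(Y|Z) - H(X,Y|Z)

H(Z) = 0.9183
H(X,Z) = 1.8554 → H(X|Z) = 0.9371
H(Y,Z) = 1.8479 → H(Y|Z) = 0.9296
H(X,Y,Z) = 2.5528 → H(X,Y|Z) = 1.6345

I(X;Y|Z) = 0.9371 + 0.9296 - 1.6345 = 0.2321 bits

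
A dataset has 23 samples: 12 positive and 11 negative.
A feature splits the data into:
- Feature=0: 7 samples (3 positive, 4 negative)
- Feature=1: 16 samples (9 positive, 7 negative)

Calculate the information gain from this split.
0.0110 bits

Information Gain = H(Y) - H(Y|Feature)

Before split:
P(positive) = 12/23 = 0.5217
H(Y) = 0.9986 bits

After split:
Feature=0: H = 0.9852 bits (weight = 7/23)
Feature=1: H = 0.9887 bits (weight = 16/23)
H(Y|Feature) = (7/23)×0.9852 + (16/23)×0.9887 = 0.9876 bits

Information Gain = 0.9986 - 0.9876 = 0.0110 bits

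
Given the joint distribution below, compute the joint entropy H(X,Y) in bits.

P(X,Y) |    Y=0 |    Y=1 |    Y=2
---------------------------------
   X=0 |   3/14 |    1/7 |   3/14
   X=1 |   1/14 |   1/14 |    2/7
2.4138 bits

Joint entropy is H(X,Y) = -Σ_{x,y} p(x,y) log p(x,y).

Summing over all non-zero entries:
H(X,Y) = -[3/14·log_2(3/14) + 1/7·log_2(1/7) + 3/14·log_2(3/14) + 1/14·log_2(1/14) + 1/14·log_2(1/14) + 2/7·log_2(2/7)]
H(X,Y) = 2.4138 bits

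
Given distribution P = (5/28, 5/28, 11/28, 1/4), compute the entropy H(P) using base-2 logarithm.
1.9172 bits

Shannon entropy is H(X) = -Σ p(x) log p(x).

For P = (5/28, 5/28, 11/28, 1/4):
H = -5/28 × log_2(5/28) -5/28 × log_2(5/28) -11/28 × log_2(11/28) -1/4 × log_2(1/4)
H = 1.9172 bits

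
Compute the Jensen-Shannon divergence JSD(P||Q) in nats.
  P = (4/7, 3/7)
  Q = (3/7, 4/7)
0.0102 nats

Jensen-Shannon divergence is:
JSD(P||Q) = 0.5 × D_KL(P||M) + 0.5 × D_KL(Q||M)
where M = 0.5 × (P + Q) is the mixture distribution.

M = 0.5 × (4/7, 3/7) + 0.5 × (3/7, 4/7) = (1/2, 1/2)

D_KL(P||M) = 0.0102 nats
D_KL(Q||M) = 0.0102 nats

JSD(P||Q) = 0.5 × 0.0102 + 0.5 × 0.0102 = 0.0102 nats

Unlike KL divergence, JSD is symmetric and bounded: 0 ≤ JSD ≤ log(2).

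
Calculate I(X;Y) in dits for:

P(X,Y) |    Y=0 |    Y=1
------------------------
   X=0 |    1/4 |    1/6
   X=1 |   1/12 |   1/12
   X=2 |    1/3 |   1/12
0.0139 dits

Mutual information: I(X;Y) = H(X) + H(Y) - H(X,Y)

Marginals:
P(X) = (5/12, 1/6, 5/12), H(X) = 0.4465 dits
P(Y) = (2/3, 1/3), H(Y) = 0.2764 dits

Joint entropy: H(X,Y) = 0.7090 dits

I(X;Y) = 0.4465 + 0.2764 - 0.7090 = 0.0139 dits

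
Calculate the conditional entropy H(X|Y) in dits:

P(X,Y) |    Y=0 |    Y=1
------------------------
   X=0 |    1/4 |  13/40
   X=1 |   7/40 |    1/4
0.2960 dits

Using the chain rule: H(X|Y) = H(X,Y) - H(Y)

First, compute H(X,Y) = 0.5921 dits

Marginal P(Y) = (17/40, 23/40)
H(Y) = 0.2961 dits

H(X|Y) = H(X,Y) - H(Y) = 0.5921 - 0.2961 = 0.2960 dits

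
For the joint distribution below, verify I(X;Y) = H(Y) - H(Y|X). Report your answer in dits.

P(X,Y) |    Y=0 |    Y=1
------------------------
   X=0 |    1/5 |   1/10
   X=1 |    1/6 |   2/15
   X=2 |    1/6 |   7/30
I(X;Y) = 0.0096 dits

Mutual information has multiple equivalent forms:
- I(X;Y) = H(X) - H(X|Y)
- I(X;Y) = H(Y) - H(Y|X)
- I(X;Y) = H(X) + H(Y) - H(X,Y)

Computing all quantities:
H(X) = 0.4729, H(Y) = 0.3001, H(X,Y) = 0.7633
H(X|Y) = 0.4633, H(Y|X) = 0.2904

Verification:
H(X) - H(X|Y) = 0.4729 - 0.4633 = 0.0096
H(Y) - H(Y|X) = 0.3001 - 0.2904 = 0.0096
H(X) + H(Y) - H(X,Y) = 0.4729 + 0.3001 - 0.7633 = 0.0096

All forms give I(X;Y) = 0.0096 dits. ✓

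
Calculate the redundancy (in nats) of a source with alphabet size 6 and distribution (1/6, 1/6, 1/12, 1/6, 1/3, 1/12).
0.1155 nats

Redundancy measures how far a source is from maximum entropy:
R = H_max - H(X)

Maximum entropy for 6 symbols: H_max = log_e(6) = 1.7918 nats
Actual entropy: H(X) = 1.6762 nats
Redundancy: R = 1.7918 - 1.6762 = 0.1155 nats

This redundancy represents potential for compression: the source could be compressed by 0.1155 nats per symbol.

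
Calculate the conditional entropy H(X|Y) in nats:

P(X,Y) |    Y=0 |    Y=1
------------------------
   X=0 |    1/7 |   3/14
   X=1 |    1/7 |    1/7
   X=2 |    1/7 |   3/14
1.0892 nats

Using the chain rule: H(X|Y) = H(X,Y) - H(Y)

First, compute H(X,Y) = 1.7721 nats

Marginal P(Y) = (3/7, 4/7)
H(Y) = 0.6829 nats

H(X|Y) = H(X,Y) - H(Y) = 1.7721 - 0.6829 = 1.0892 nats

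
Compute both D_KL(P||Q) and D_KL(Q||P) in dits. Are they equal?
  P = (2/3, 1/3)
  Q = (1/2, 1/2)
D_KL(P||Q) = 0.0246, D_KL(Q||P) = 0.0256

KL divergence is not symmetric: D_KL(P||Q) ≠ D_KL(Q||P) in general.

D_KL(P||Q) = 0.0246 dits
D_KL(Q||P) = 0.0256 dits

No, they are not equal!

This asymmetry is why KL divergence is not a true distance metric.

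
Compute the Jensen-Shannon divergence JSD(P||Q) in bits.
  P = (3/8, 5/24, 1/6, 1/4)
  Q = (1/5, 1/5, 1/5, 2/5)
0.0333 bits

Jensen-Shannon divergence is:
JSD(P||Q) = 0.5 × D_KL(P||M) + 0.5 × D_KL(Q||M)
where M = 0.5 × (P + Q) is the mixture distribution.

M = 0.5 × (3/8, 5/24, 1/6, 1/4) + 0.5 × (1/5, 1/5, 1/5, 2/5) = (0.2875, 0.204167, 0.183333, 13/40)

D_KL(P||M) = 0.0323 bits
D_KL(Q||M) = 0.0343 bits

JSD(P||Q) = 0.5 × 0.0323 + 0.5 × 0.0343 = 0.0333 bits

Unlike KL divergence, JSD is symmetric and bounded: 0 ≤ JSD ≤ log(2).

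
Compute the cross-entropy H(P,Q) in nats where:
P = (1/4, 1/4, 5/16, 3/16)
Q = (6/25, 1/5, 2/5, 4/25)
1.3891 nats

Cross-entropy: H(P,Q) = -Σ p(x) log q(x)

Alternatively: H(P,Q) = H(P) + D_KL(P||Q)
H(P) = 1.3705 nats
D_KL(P||Q) = 0.0186 nats

H(P,Q) = 1.3705 + 0.0186 = 1.3891 nats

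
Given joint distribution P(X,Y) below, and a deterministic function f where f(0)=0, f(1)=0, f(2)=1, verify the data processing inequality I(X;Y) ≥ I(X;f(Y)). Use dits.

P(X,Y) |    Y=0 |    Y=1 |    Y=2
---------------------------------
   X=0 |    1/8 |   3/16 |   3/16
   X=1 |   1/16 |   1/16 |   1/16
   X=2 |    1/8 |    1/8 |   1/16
I(X;Y) = 0.0078, I(X;f(Y)) = 0.0063, inequality holds: 0.0078 ≥ 0.0063

Data Processing Inequality: For any Markov chain X → Y → Z, we have I(X;Y) ≥ I(X;Z).

Here Z = f(Y) is a deterministic function of Y, forming X → Y → Z.

Original I(X;Y) = 0.0078 dits

After applying f:
P(X,Z) where Z=f(Y):
- P(X,Z=0) = P(X,Y=0) + P(X,Y=1)
- P(X,Z=1) = P(X,Y=2)

I(X;Z) = I(X;f(Y)) = 0.0063 dits

Verification: 0.0078 ≥ 0.0063 ✓

Information cannot be created by processing; the function f can only lose information about X.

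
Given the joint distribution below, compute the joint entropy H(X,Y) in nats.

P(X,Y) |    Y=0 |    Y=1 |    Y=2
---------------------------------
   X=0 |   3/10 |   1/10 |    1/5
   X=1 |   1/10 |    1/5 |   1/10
1.6957 nats

Joint entropy is H(X,Y) = -Σ_{x,y} p(x,y) log p(x,y).

Summing over all non-zero entries:
H(X,Y) = -[3/10·log_e(3/10) + 1/10·log_e(1/10) + 1/5·log_e(1/5) + 1/10·log_e(1/10) + 1/5·log_e(1/5) + 1/10·log_e(1/10)]
H(X,Y) = 1.6957 nats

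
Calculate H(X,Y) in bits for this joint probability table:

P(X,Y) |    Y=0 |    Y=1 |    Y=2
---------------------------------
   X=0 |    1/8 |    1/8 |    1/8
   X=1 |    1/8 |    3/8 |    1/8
2.4056 bits

Joint entropy is H(X,Y) = -Σ_{x,y} p(x,y) log p(x,y).

Summing over all non-zero entries:
H(X,Y) = -[1/8·log_2(1/8) + 1/8·log_2(1/8) + 1/8·log_2(1/8) + 1/8·log_2(1/8) + 3/8·log_2(3/8) + 1/8·log_2(1/8)]
H(X,Y) = 2.4056 bits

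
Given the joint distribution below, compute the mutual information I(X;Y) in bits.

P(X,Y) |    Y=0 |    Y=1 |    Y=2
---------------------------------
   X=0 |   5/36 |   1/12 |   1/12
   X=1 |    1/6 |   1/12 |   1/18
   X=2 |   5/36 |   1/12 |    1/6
0.0384 bits

Mutual information: I(X;Y) = H(X) + H(Y) - H(X,Y)

Marginals:
P(X) = (11/36, 11/36, 7/18), H(X) = 1.5752 bits
P(Y) = (4/9, 1/4, 11/36), H(Y) = 1.5426 bits

Joint entropy: H(X,Y) = 3.0794 bits

I(X;Y) = 1.5752 + 1.5426 - 3.0794 = 0.0384 bits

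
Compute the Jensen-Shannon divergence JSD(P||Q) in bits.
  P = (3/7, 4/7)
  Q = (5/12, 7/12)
0.0001 bits

Jensen-Shannon divergence is:
JSD(P||Q) = 0.5 × D_KL(P||M) + 0.5 × D_KL(Q||M)
where M = 0.5 × (P + Q) is the mixture distribution.

M = 0.5 × (3/7, 4/7) + 0.5 × (5/12, 7/12) = (0.422619, 0.577381)

D_KL(P||M) = 0.0001 bits
D_KL(Q||M) = 0.0001 bits

JSD(P||Q) = 0.5 × 0.0001 + 0.5 × 0.0001 = 0.0001 bits

Unlike KL divergence, JSD is symmetric and bounded: 0 ≤ JSD ≤ log(2).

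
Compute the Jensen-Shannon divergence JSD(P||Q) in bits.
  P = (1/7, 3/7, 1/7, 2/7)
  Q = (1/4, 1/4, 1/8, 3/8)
0.0326 bits

Jensen-Shannon divergence is:
JSD(P||Q) = 0.5 × D_KL(P||M) + 0.5 × D_KL(Q||M)
where M = 0.5 × (P + Q) is the mixture distribution.

M = 0.5 × (1/7, 3/7, 1/7, 2/7) + 0.5 × (1/4, 1/4, 1/8, 3/8) = (0.196429, 0.339286, 0.133929, 0.330357)

D_KL(P||M) = 0.0323 bits
D_KL(Q||M) = 0.0330 bits

JSD(P||Q) = 0.5 × 0.0323 + 0.5 × 0.0330 = 0.0326 bits

Unlike KL divergence, JSD is symmetric and bounded: 0 ≤ JSD ≤ log(2).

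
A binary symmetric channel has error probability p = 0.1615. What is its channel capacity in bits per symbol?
0.3621 bits

For a binary symmetric channel (BSC) with error probability p:
Capacity C = 1 - H(p) bits per symbol

where H(p) = -p log₂(p) - (1-p) log₂(1-p) is the binary entropy function.

H(0.1615) = 0.6379 bits
C = 1 - 0.6379 = 0.3621 bits per symbol

This means we can reliably transmit up to 0.3621 bits of information per channel use.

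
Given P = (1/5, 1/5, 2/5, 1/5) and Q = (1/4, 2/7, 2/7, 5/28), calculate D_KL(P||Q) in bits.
0.0596 bits

KL divergence: D_KL(P||Q) = Σ p(x) log(p(x)/q(x))

Computing term by term:
  x=0: 1/5 × log_2[(1/5)/(1/4)] = 1/5 × -0.3219 = -0.0644
  x=1: 1/5 × log_2[(1/5)/(2/7)] = 1/5 × -0.5146 = -0.1029
  x=2: 2/5 × log_2[(2/5)/(2/7)] = 2/5 × 0.4854 = 0.1942
  x=3: 1/5 × log_2[(1/5)/(5/28)] = 1/5 × 0.1635 = 0.0327

D_KL(P||Q) = 0.0596 bits

Note: KL divergence is always non-negative and equals 0 iff P = Q.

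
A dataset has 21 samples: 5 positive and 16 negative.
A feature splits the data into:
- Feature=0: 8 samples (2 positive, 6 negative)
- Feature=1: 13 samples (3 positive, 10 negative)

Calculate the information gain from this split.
0.0003 bits

Information Gain = H(Y) - H(Y|Feature)

Before split:
P(positive) = 5/21 = 0.2381
H(Y) = 0.7919 bits

After split:
Feature=0: H = 0.8113 bits (weight = 8/21)
Feature=1: H = 0.7793 bits (weight = 13/21)
H(Y|Feature) = (8/21)×0.8113 + (13/21)×0.7793 = 0.7915 bits

Information Gain = 0.7919 - 0.7915 = 0.0003 bits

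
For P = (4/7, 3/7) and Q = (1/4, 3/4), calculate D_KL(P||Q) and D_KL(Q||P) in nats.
D_KL(P||Q) = 0.2326, D_KL(Q||P) = 0.2130

KL divergence is not symmetric: D_KL(P||Q) ≠ D_KL(Q||P) in general.

D_KL(P||Q) = 0.2326 nats
D_KL(Q||P) = 0.2130 nats

No, they are not equal!

This asymmetry is why KL divergence is not a true distance metric.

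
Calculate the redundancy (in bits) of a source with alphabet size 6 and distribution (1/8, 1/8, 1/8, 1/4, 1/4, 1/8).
0.0850 bits

Redundancy measures how far a source is from maximum entropy:
R = H_max - H(X)

Maximum entropy for 6 symbols: H_max = log_2(6) = 2.5850 bits
Actual entropy: H(X) = 2.5000 bits
Redundancy: R = 2.5850 - 2.5000 = 0.0850 bits

This redundancy represents potential for compression: the source could be compressed by 0.0850 bits per symbol.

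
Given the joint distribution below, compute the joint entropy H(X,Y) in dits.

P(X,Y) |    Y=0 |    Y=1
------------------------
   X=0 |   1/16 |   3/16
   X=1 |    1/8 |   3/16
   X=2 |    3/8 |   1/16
0.6958 dits

Joint entropy is H(X,Y) = -Σ_{x,y} p(x,y) log p(x,y).

Summing over all non-zero entries:
H(X,Y) = -[1/16·log_10(1/16) + 3/16·log_10(3/16) + 1/8·log_10(1/8) + 3/16·log_10(3/16) + 3/8·log_10(3/8) + 1/16·log_10(1/16)]
H(X,Y) = 0.6958 dits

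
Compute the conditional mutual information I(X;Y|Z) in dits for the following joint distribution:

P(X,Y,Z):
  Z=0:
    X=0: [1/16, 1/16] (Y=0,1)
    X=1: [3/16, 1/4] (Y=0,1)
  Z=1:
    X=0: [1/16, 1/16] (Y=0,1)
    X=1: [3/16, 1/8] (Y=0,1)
0.0012 dits

Conditional mutual information: I(X;Y|Z) = H(X|Z) + H(Y|Z) - H(X,Y|Z)

H(Z) = 0.2976
H(X,Z) = 0.5407 → H(X|Z) = 0.2431
H(Y,Z) = 0.5952 → H(Y|Z) = 0.2976
H(X,Y,Z) = 0.8371 → H(X,Y|Z) = 0.5394

I(X;Y|Z) = 0.2431 + 0.2976 - 0.5394 = 0.0012 dits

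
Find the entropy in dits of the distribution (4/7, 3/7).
0.2966 dits

Shannon entropy is H(X) = -Σ p(x) log p(x).

For P = (4/7, 3/7):
H = -4/7 × log_10(4/7) -3/7 × log_10(3/7)
H = 0.2966 dits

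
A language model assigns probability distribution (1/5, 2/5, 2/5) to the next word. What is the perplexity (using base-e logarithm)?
2.8717

Perplexity is e^H (or exp(H) for natural log).

First, H = -Σ p log p = 1.0549 nats
Perplexity = e^1.0549 = 2.8717

Interpretation: The model's uncertainty is equivalent to choosing uniformly among 2.9 options.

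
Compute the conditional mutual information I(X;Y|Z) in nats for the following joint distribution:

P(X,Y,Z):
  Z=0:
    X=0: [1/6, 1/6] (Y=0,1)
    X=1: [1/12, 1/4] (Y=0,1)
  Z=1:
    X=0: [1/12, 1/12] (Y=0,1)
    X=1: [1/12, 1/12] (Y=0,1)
0.0225 nats

Conditional mutual information: I(X;Y|Z) = H(X|Z) + H(Y|Z) - H(X,Y|Z)

H(Z) = 0.6365
H(X,Z) = 1.3297 → H(X|Z) = 0.6931
H(Y,Z) = 1.3086 → H(Y|Z) = 0.6721
H(X,Y,Z) = 1.9792 → H(X,Y|Z) = 1.3427

I(X;Y|Z) = 0.6931 + 0.6721 - 1.3427 = 0.0225 nats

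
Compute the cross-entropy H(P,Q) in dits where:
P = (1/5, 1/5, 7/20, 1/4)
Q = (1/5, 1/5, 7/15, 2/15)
0.6142 dits

Cross-entropy: H(P,Q) = -Σ p(x) log q(x)

Alternatively: H(P,Q) = H(P) + D_KL(P||Q)
H(P) = 0.5897 dits
D_KL(P||Q) = 0.0245 dits

H(P,Q) = 0.5897 + 0.0245 = 0.6142 dits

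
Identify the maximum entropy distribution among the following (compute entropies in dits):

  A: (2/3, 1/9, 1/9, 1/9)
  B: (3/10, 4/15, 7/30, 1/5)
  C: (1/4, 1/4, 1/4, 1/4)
C

For a discrete distribution over n outcomes, entropy is maximized by the uniform distribution.

Computing entropies:
H(A) = 0.4355 dits
H(B) = 0.5972 dits
H(C) = 0.6021 dits

The uniform distribution (where all probabilities equal 1/4) achieves the maximum entropy of log_10(4) = 0.6021 dits.

Distribution C has the highest entropy.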